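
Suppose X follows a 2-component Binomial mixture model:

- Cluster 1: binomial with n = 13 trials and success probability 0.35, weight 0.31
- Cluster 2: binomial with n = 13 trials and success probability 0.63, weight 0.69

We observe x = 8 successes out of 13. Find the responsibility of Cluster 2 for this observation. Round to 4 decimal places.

0.9361

P(component k | x) = π_k·f_k(x) / marginal(x), where marginal(x) = Σ_j π_j·f_j(x).
Binomial probabilities:
  p_1 = C(13,8)·0.35^8·0.65^5 = 1287·0.000225188·0.116029 = 0.0336271
  p_2 = C(13,8)·0.63^8·0.37^5 = 1287·0.0248156·0.0069344 = 0.221468
Prior × likelihood for each component:
  π_1·p_1 = 0.31 × 0.0336271 = 0.0104244
  π_2·p_2 = 0.69 × 0.221468 = 0.152813
Denominator: 0.0104244 + 0.152813 = 0.163238
So the posterior for Cluster 2 is 0.152813 / 0.163238 ≈ 0.9361.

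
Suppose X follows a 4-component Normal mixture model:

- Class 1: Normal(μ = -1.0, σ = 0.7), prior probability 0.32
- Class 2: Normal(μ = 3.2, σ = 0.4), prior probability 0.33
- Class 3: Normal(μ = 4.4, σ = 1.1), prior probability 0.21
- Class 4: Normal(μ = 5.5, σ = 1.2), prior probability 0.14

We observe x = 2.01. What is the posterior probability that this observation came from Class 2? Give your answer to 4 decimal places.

0.3332

By Bayes' theorem, P(k | x) = w_k f_k(x) / Σ_j w_j f_j(x).
Component likelihoods at x = 2.01:
  L_1 = 5.50503e-05
  L_2 = 0.0119388
  L_3 = 0.0342311
  L_4 = 0.00484184
Unnormalised posteriors:
  w_1·L_1 = 0.32 × 5.50503e-05 = 1.76161e-05
  w_2·L_2 = 0.33 × 0.0119388 = 0.00393981
  w_3·L_3 = 0.21 × 0.0342311 = 0.00718853
  w_4·L_4 = 0.14 × 0.00484184 = 0.000677857
Normaliser: 1.76161e-05 + 0.00393981 + 0.00718853 + 0.000677857 = 0.0118238
P(Class 2 | x) ≈ 0.3332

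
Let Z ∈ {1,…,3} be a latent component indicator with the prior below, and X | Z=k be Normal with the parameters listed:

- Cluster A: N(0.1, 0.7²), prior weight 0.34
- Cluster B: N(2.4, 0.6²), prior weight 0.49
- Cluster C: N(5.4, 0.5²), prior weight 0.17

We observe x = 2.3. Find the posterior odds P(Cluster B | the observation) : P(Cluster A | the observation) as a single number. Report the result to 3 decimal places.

The posterior odds equal the prior odds times the likelihood ratio: (π_i/π_j)·(f_i(x)/f_j(x)).
Component likelihoods at x = 2.3:
  f_A = (1/(0.7·√(2π)))·exp(−(2.3−0.1)²/(2·0.7²)) = 0.569918·exp(-4.93878) = 0.00408253
  f_B = (1/(0.6·√(2π)))·exp(−(2.3−2.4)²/(2·0.6²)) = 0.664904·exp(-0.01389) = 0.655733
  f_C = (1/(0.5·√(2π)))·exp(−(2.3−5.4)²/(2·0.5²)) = 0.797885·exp(-19.22000) = 3.58757e-09
Odds = (0.49/0.34) × (0.655733/0.00408253) = 1.44118 × 160.619 ≈ 231.481

231.481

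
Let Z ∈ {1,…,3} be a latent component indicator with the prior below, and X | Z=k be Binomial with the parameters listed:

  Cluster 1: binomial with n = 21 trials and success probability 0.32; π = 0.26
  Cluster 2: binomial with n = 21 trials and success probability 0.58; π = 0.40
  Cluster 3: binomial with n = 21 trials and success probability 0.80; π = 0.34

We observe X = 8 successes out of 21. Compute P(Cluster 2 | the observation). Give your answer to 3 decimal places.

By Bayes' theorem, P(k | x) = w_k f_k(x) / Σ_j w_j f_j(x).
Binomial probabilities:
  f_1 = 0.148716
  f_2 = 0.0329767
  f_3 = 2.79675e-05
Unnormalised posteriors:
  w_1·f_1 = 0.26 × 0.148716 = 0.0386663
  w_2·f_2 = 0.40 × 0.0329767 = 0.0131907
  w_3·f_3 = 0.34 × 2.79675e-05 = 9.50893e-06
Evidence: 0.0386663 + 0.0131907 + 9.50893e-06 = 0.0518665
P(Cluster 2 | data) = 0.0131907 / 0.0518665 ≈ 0.254

0.254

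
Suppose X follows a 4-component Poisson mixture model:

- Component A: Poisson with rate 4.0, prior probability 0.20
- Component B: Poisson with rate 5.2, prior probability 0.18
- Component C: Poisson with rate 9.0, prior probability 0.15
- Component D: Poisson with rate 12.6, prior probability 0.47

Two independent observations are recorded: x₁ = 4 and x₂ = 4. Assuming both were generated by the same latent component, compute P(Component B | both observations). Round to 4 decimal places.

0.3943

P(component k | x) = P(Z=k)·f_k(x) / marginal(x), where marginal(x) = Σ_j P(Z=j)·f_j(x).
Since both observations come from the same component, the likelihood for component k is f_k(x₁)·f_k(x₂).
  f_A = [e^(−4.0)·4.0^4/4! = 0.195367] × [0.195367] = 0.0381682
  f_B = [e^(−5.2)·5.2^4/4! = 0.168063] × [0.168063] = 0.028245
  f_C = [e^(−9.0)·9.0^4/4! = 0.0337372] × [0.0337372] = 0.0011382
  f_D = [e^(−12.6)·12.6^4/4! = 0.00354128] × [0.00354128] = 1.25407e-05
Multiply by the mixture weights:
  P(Z=A)·f_A = 0.20 × 0.0381682 = 0.00763364
  P(Z=B)·f_B = 0.18 × 0.028245 = 0.0050841
  P(Z=C)·f_C = 0.15 × 0.0011382 = 0.000170729
  P(Z=D)·f_D = 0.47 × 1.25407e-05 = 5.89412e-06
Marginal: 0.00763364 + 0.0050841 + 0.000170729 + 5.89412e-06 = 0.0128944
P(Component B | x₁,x₂) ≈ 0.3943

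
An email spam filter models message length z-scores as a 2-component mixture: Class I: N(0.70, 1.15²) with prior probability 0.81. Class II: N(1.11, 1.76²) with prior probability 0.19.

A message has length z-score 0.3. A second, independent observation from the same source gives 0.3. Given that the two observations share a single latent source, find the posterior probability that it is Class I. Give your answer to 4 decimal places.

0.9162

P(component k | x) = w_k·f_k(x) / marginal(x), where marginal(x) = Σ_j w_j·f_j(x).
Since both observations come from the same component, the likelihood for component k is f_k(x₁)·f_k(x₂).
  f_I = [0.326544] × [0.326544] = 0.106631
  f_II = [0.203894] × [0.203894] = 0.0415726
Weight by the priors:
  w_I·f_I = 0.81 × 0.106631 = 0.0863709
  w_II·f_II = 0.19 × 0.0415726 = 0.0078988
Marginal: 0.0863709 + 0.0078988 = 0.0942697
P(Class I | x₁,x₂) ≈ 0.9162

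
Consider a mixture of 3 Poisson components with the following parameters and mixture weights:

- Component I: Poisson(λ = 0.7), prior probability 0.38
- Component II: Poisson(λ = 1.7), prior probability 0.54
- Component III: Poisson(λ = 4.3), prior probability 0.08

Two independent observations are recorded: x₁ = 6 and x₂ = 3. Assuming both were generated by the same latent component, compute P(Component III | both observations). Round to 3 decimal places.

0.776

By Bayes' theorem, P(k | x) = P(Z=k) f_k(x) / Σ_j P(Z=j) f_j(x).
Since both observations come from the same component, the likelihood for component k is f_k(x₁)·f_k(x₂).
  f_I = [e^(−0.7)·0.7^6/6! = 8.11427e-05] × [0.0283881] = 2.30349e-06
  f_II = [e^(−1.7)·1.7^6/6! = 0.00612436] × [0.149587] = 0.000916126
  f_III = [e^(−4.3)·4.3^6/6! = 0.119127] × [0.179799] = 0.021419
Prior × likelihood for each component:
  P(Z=I)·f_I = 0.38 × 2.30349e-06 = 8.75326e-07
  P(Z=II)·f_II = 0.54 × 0.000916126 = 0.000494708
  P(Z=III)·f_III = 0.08 × 0.021419 = 0.00171352
Marginal: 8.75326e-07 + 0.000494708 + 0.00171352 = 0.00220911
P(Component III | x₁,x₂) ≈ 0.776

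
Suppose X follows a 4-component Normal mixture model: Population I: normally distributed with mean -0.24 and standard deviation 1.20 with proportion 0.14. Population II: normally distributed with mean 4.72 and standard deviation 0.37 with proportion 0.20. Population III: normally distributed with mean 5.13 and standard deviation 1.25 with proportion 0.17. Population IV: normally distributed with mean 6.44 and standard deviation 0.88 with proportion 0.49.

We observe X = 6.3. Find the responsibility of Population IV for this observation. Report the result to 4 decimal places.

0.8623

P(component k | x) = P(Z=k)·f_k(x) / marginal(x), where marginal(x) = Σ_j P(Z=j)·f_j(x).
Normal densities:
  f_I = (1/(1.20·√(2π)))·exp(−(6.3−-0.24)²/(2·1.20²)) = 0.332452·exp(-14.85125) = 1.18008e-07
  f_II = (1/(0.37·√(2π)))·exp(−(6.3−4.72)²/(2·0.37²)) = 1.078222·exp(-9.11760) = 0.0001183
  f_III = (1/(1.25·√(2π)))·exp(−(6.3−5.13)²/(2·1.25²)) = 0.319154·exp(-0.43805) = 0.205948
  f_IV = (1/(0.88·√(2π)))·exp(−(6.3−6.44)²/(2·0.88²)) = 0.453344·exp(-0.01265) = 0.447643
Prior × likelihood for each component:
  P(Z=I)·f_I = 0.14 × 1.18008e-07 = 1.65212e-08
  P(Z=II)·f_II = 0.20 × 0.0001183 = 2.36599e-05
  P(Z=III)·f_III = 0.17 × 0.205948 = 0.0350112
  P(Z=IV)·f_IV = 0.49 × 0.447643 = 0.219345
Normaliser: 1.65212e-08 + 2.36599e-05 + 0.0350112 + 0.219345 = 0.25438
Responsibility of Population IV: 0.219345 / 0.25438 ≈ 0.8623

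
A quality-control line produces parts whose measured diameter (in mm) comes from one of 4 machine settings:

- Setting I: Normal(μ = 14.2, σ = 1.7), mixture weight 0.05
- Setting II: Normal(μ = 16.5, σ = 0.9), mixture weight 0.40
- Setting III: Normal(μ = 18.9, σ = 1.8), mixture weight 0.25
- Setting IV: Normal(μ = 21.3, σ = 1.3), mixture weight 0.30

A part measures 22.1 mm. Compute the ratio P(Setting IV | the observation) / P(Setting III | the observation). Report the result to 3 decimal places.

Only the two components matter; the odds are (π_i f_i(x)) / (π_j f_j(x)).
Component likelihoods at x = 22.1 mm:
  f_I = (1/(1.7·√(2π)))·exp(−(22.1−14.2)²/(2·1.7²)) = 0.234672·exp(-10.79758) = 4.7988e-06
  f_II = (1/(0.9·√(2π)))·exp(−(22.1−16.5)²/(2·0.9²)) = 0.443269·exp(-19.35802) = 1.73614e-09
  f_III = (1/(1.8·√(2π)))·exp(−(22.1−18.9)²/(2·1.8²)) = 0.221635·exp(-1.58025) = 0.0456399
  f_IV = (1/(1.3·√(2π)))·exp(−(22.1−21.3)²/(2·1.3²)) = 0.306879·exp(-0.18935) = 0.253941
0.0761824 / 0.01141 ≈ 6.677

6.677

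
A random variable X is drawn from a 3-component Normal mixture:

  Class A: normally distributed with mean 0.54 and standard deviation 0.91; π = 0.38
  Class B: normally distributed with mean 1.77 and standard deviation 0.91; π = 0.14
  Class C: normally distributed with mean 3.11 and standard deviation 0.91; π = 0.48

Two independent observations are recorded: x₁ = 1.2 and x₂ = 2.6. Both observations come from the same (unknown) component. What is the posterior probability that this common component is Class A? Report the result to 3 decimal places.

Apply Bayes' rule: the posterior for each component is proportional to its prior times its likelihood at x.
Since both observations come from the same component, the likelihood for component k is f_k(x₁)·f_k(x₂).
  p_A = [(1/(0.91·√(2π)))·exp(−(1.2−0.54)²/(2·0.91²)) = 0.438398·exp(-0.26301) = 0.337011] × [0.0338141] = 0.0113957
  p_B = [(1/(0.91·√(2π)))·exp(−(1.2−1.77)²/(2·0.91²)) = 0.438398·exp(-0.19617) = 0.360307] × [0.289216] = 0.104207
  p_C = [(1/(0.91·√(2π)))·exp(−(1.2−3.11)²/(2·0.91²)) = 0.438398·exp(-2.20269) = 0.0484453] × [0.374683] = 0.0181516
Weight by the priors:
  π_A·p_A = 0.38 × 0.0113957 = 0.00433037
  π_B·p_B = 0.14 × 0.104207 = 0.0145889
  π_C·p_C = 0.48 × 0.0181516 = 0.00871278
Denominator: 0.00433037 + 0.0145889 + 0.00871278 = 0.0276321
Responsibility of Class A: 0.00433037 / 0.0276321 ≈ 0.157

0.157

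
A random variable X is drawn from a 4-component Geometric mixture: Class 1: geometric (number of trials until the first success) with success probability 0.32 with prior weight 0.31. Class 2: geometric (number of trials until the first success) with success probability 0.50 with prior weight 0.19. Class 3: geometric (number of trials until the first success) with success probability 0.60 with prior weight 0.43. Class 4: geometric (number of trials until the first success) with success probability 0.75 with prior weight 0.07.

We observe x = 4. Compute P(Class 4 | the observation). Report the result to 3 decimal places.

Apply Bayes' rule: the posterior for each component is proportional to its prior times its likelihood at x.
Geometric probabilities:
  p_1 = 0.32·(1−0.32)^3 = 0.32·0.314432 = 0.100618
  p_2 = 0.50·(1−0.50)^3 = 0.50·0.125 = 0.0625
  p_3 = 0.60·(1−0.60)^3 = 0.60·0.064 = 0.0384
  p_4 = 0.75·(1−0.75)^3 = 0.75·0.015625 = 0.0117188
Multiply by the mixture weights:
  P(Z=1)·p_1 = 0.31 × 0.100618 = 0.0311917
  P(Z=2)·p_2 = 0.19 × 0.0625 = 0.011875
  P(Z=3)·p_3 = 0.43 × 0.0384 = 0.016512
  P(Z=4)·p_4 = 0.07 × 0.0117188 = 0.000820313
Denominator: 0.0311917 + 0.011875 + 0.016512 + 0.000820313 = 0.060399
So the posterior for Class 4 is 0.000820313 / 0.060399 ≈ 0.014.

0.014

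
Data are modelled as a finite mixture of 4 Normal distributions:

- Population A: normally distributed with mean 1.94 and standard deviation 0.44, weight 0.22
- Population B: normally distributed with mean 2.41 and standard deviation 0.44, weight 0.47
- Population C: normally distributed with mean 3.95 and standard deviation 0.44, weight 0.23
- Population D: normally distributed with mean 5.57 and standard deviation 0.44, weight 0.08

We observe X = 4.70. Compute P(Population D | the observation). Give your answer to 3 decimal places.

0.174

The responsibility of component k is w_k f_k(x) divided by Σ_j w_j f_j(x).
Component likelihoods at x = 4.70:
  p_A = 2.59025e-09
  p_B = 1.18994e-06
  p_C = 0.2121
  p_D = 0.12838
Weight by the priors:
  w_A·p_A = 0.22 × 2.59025e-09 = 5.69855e-10
  w_B·p_B = 0.47 × 1.18994e-06 = 5.59273e-07
  w_C·p_C = 0.23 × 0.2121 = 0.0487831
  w_D·p_D = 0.08 × 0.12838 = 0.0102704
Marginal: 5.69855e-10 + 5.59273e-07 + 0.0487831 + 0.0102704 = 0.059054
P(Population D | data) = 0.0102704 / 0.059054 ≈ 0.174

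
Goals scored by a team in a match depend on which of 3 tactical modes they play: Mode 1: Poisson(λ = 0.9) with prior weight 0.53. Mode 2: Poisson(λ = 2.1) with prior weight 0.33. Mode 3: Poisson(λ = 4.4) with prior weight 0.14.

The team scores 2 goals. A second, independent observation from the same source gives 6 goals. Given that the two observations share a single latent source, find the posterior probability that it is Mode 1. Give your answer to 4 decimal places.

By Bayes' theorem, P(k | x) = w_k f_k(x) / Σ_j w_j f_j(x).
Since both observations come from the same component, the likelihood for component k is f_k(x₁)·f_k(x₂).
  L_1 = [e^(−0.9)·0.9^2/2! = 0.164661] × [0.000300094] = 4.94137e-05
  L_2 = [e^(−2.1)·2.1^2/2! = 0.270016] × [0.014587] = 0.00393872
  L_3 = [e^(−4.4)·4.4^2/2! = 0.118845] × [0.123734] = 0.0147051
Multiply by the mixture weights:
  w_1·L_1 = 0.53 × 4.94137e-05 = 2.61893e-05
  w_2·L_2 = 0.33 × 0.00393872 = 0.00129978
  w_3·L_3 = 0.14 × 0.0147051 = 0.00205871
Denominator: 2.61893e-05 + 0.00129978 + 0.00205871 = 0.00338468
P(Mode 1 | x₁, x₂) ≈ 0.0077

0.0077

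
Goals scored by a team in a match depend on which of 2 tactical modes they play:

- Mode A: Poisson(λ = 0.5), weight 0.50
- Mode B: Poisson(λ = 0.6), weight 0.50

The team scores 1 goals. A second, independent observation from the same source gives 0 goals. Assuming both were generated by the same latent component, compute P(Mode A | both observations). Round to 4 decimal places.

The responsibility of component k is π_k f_k(x) divided by Σ_j π_j f_j(x).
Since both observations come from the same component, the likelihood for component k is f_k(x₁)·f_k(x₂).
  f_A = [e^(−0.5)·0.5^1/1! = 0.303265] × [0.606531] = 0.18394
  f_B = [e^(−0.6)·0.6^1/1! = 0.329287] × [0.548812] = 0.180717
Weight by the priors:
  π_A·f_A = 0.50 × 0.18394 = 0.0919699
  π_B·f_B = 0.50 × 0.180717 = 0.0903583
Evidence: 0.0919699 + 0.0903583 = 0.182328
Responsibility of Mode A: 0.0919699 / 0.182328 ≈ 0.5044

0.5044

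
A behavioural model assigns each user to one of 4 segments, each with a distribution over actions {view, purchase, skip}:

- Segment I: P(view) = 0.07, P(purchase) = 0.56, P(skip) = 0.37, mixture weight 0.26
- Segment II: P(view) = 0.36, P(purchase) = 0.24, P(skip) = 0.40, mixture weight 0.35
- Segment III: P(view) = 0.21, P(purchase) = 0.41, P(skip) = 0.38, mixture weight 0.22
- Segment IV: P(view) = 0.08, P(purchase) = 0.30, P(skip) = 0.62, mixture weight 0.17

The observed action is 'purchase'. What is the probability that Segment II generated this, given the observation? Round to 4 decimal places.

0.2265

Posterior ∝ prior × likelihood, so P(k | x) ∝ P(Z=k) f_k(x); normalise over all components.
Component likelihoods at x = 'purchase':
  L_I = P(purchase | comp) = 0.56
  L_II = P(purchase | comp) = 0.24
  L_III = P(purchase | comp) = 0.41
  L_IV = P(purchase | comp) = 0.30
Unnormalised posteriors:
  P(Z=I)·L_I = 0.26 × 0.56 = 0.1456
  P(Z=II)·L_II = 0.35 × 0.24 = 0.084
  P(Z=III)·L_III = 0.22 × 0.41 = 0.0902
  P(Z=IV)·L_IV = 0.17 × 0.3 = 0.051
Sum: 0.1456 + 0.084 + 0.0902 + 0.051 = 0.3708
P(Segment II | x) = 0.084 / 0.3708 ≈ 0.2265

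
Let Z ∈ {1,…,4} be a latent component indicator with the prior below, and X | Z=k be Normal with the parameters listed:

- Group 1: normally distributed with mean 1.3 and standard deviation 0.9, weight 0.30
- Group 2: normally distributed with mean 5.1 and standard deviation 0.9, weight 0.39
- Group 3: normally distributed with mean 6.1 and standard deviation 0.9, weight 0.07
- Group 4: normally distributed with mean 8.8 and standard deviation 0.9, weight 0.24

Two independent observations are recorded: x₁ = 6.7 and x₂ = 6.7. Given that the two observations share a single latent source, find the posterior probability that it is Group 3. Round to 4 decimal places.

0.7186

By Bayes' theorem, P(k | x) = π_k f_k(x) / Σ_j π_j f_j(x).
Since both observations come from the same component, the likelihood for component k is f_k(x₁)·f_k(x₂).
  f_1 = [(1/(0.9·√(2π)))·exp(−(6.7−1.3)²/(2·0.9²)) = 0.443269·exp(-18.00000) = 6.75098e-09] × [6.75098e-09] = 4.55757e-17
  f_2 = [(1/(0.9·√(2π)))·exp(−(6.7−5.1)²/(2·0.9²)) = 0.443269·exp(-1.58025) = 0.0912799] × [0.0912799] = 0.00833202
  f_3 = [(1/(0.9·√(2π)))·exp(−(6.7−6.1)²/(2·0.9²)) = 0.443269·exp(-0.22222) = 0.354942] × [0.354942] = 0.125984
  f_4 = [(1/(0.9·√(2π)))·exp(−(6.7−8.8)²/(2·0.9²)) = 0.443269·exp(-2.72222) = 0.0291354] × [0.0291354] = 0.000848873
Prior × likelihood for each component:
  π_1·f_1 = 0.30 × 4.55757e-17 = 1.36727e-17
  π_2·f_2 = 0.39 × 0.00833202 = 0.00324949
  π_3·f_3 = 0.07 × 0.125984 = 0.00881888
  π_4·f_4 = 0.24 × 0.000848873 = 0.00020373
Denominator: 1.36727e-17 + 0.00324949 + 0.00881888 + 0.00020373 = 0.0122721
So the posterior for Group 3 is 0.00881888 / 0.0122721 ≈ 0.7186.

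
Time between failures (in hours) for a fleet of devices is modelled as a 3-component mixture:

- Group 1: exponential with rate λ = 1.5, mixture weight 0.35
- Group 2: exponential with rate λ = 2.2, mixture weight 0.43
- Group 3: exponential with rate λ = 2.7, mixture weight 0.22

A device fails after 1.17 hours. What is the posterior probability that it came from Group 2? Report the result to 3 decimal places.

0.383

P(component k | x) = π_k·f_k(x) / marginal(x), where marginal(x) = Σ_j π_j·f_j(x).
Exponential densities:
  L_1 = 1.5·e^(−1.5·1.17) = 1.5·e^(−1.7550) = 0.259361
  L_2 = 2.2·e^(−2.2·1.17) = 2.2·e^(−2.5740) = 0.167706
  L_3 = 2.7·e^(−2.7·1.17) = 2.7·e^(−3.1590) = 0.114664
Unnormalised posteriors:
  π_1·L_1 = 0.35 × 0.259361 = 0.0907763
  π_2·L_2 = 0.43 × 0.167706 = 0.0721136
  π_3·L_3 = 0.22 × 0.114664 = 0.0252261
Normaliser: 0.0907763 + 0.0721136 + 0.0252261 = 0.188116
Responsibility of Group 2: 0.0721136 / 0.188116 ≈ 0.383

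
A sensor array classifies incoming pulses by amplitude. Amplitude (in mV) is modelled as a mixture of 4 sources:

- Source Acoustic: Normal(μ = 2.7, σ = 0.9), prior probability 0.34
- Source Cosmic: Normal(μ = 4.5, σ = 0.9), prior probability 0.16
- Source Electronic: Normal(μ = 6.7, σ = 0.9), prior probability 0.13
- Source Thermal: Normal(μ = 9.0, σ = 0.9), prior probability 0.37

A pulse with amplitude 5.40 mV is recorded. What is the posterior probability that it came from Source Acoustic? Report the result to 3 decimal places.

0.026

By Bayes' theorem, P(k | x) = w_k f_k(x) / Σ_j w_j f_j(x).
Normal densities:
  p_Acoustic = 0.00492428
  p_Cosmic = 0.268856
  p_Electronic = 0.156173
  p_Thermal = 0.0001487
Multiply by the mixture weights:
  w_Acoustic·p_Acoustic = 0.34 × 0.00492428 = 0.00167425
  w_Cosmic·p_Cosmic = 0.16 × 0.268856 = 0.043017
  w_Electronic·p_Electronic = 0.13 × 0.156173 = 0.0203026
  w_Thermal·p_Thermal = 0.37 × 0.0001487 = 5.50191e-05
Evidence: 0.00167425 + 0.043017 + 0.0203026 + 5.50191e-05 = 0.0650488
P(Source Acoustic | the observation) = 0.00167425 / 0.0650488 ≈ 0.026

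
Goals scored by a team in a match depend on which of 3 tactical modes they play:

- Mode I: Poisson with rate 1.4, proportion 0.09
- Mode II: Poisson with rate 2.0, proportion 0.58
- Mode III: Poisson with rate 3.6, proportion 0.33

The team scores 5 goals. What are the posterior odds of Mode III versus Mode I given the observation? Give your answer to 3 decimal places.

45.677

Only the two components matter; the odds are (w_i f_i(x)) / (w_j f_j(x)).
Component likelihoods at x = 5 goals:
  p_I = e^(−1.4)·1.4^5/5! = 0.0110521
  p_II = e^(−2.0)·2.0^5/5! = 0.0360894
  p_III = e^(−3.6)·3.6^5/5! = 0.13768
Posterior odds = (w_III·p_III) / (w_I·p_I) = (0.33·0.13768) / (0.09·0.0110521) = 0.0454344 / 0.000994693 ≈ 45.677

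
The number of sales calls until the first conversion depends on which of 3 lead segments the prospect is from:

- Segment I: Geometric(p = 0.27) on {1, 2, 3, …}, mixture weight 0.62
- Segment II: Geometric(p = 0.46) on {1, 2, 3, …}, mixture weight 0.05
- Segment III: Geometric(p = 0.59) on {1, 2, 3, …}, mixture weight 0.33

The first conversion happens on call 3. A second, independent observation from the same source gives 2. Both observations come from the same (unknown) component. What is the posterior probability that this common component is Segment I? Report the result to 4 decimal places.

0.6472

P(component k | x) = π_k·f_k(x) / marginal(x), where marginal(x) = Σ_j π_j·f_j(x).
Since both observations come from the same component, the likelihood for component k is f_k(x₁)·f_k(x₂).
  f_I = [0.143883] × [0.1971] = 0.0283593
  f_II = [0.134136] × [0.2484] = 0.0333194
  f_III = [0.099179] × [0.2419] = 0.0239914
Multiply by the mixture weights:
  π_I·f_I = 0.62 × 0.0283593 = 0.0175828
  π_II·f_II = 0.05 × 0.0333194 = 0.00166597
  π_III·f_III = 0.33 × 0.0239914 = 0.00791716
Denominator: 0.0175828 + 0.00166597 + 0.00791716 = 0.0271659
P(Segment I | data) ≈ 0.6472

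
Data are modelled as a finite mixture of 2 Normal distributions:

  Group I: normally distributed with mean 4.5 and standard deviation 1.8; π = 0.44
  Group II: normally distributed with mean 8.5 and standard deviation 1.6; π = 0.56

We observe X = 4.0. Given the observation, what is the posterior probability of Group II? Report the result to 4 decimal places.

By Bayes' theorem, P(k | x) = π_k f_k(x) / Σ_j π_j f_j(x).
Normal densities:
  f_I = 0.213247
  f_II = 0.00477663
Prior × likelihood for each component:
  π_I·f_I = 0.44 × 0.213247 = 0.0938286
  π_II·f_II = 0.56 × 0.00477663 = 0.00267491
Marginal: 0.0938286 + 0.00267491 = 0.0965035
P(Group II | 4.0) ≈ 0.0277

0.0277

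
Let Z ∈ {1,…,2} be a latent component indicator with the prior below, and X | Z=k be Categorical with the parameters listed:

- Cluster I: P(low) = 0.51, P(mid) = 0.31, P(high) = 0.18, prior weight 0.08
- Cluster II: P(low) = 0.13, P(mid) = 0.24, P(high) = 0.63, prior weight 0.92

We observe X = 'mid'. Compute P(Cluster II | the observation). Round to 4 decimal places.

0.8990

Apply Bayes' rule: the posterior for each component is proportional to its prior times its likelihood at x.
Evaluate each component's likelihood at the observed value:
  p_I = P(mid | comp) = 0.31
  p_II = P(mid | comp) = 0.24
Prior × likelihood for each component:
  w_I·p_I = 0.08 × 0.31 = 0.0248
  w_II·p_II = 0.92 × 0.24 = 0.2208
Sum: 0.0248 + 0.2208 = 0.2456
So the posterior for Cluster II is 0.2208 / 0.2456 ≈ 0.8990.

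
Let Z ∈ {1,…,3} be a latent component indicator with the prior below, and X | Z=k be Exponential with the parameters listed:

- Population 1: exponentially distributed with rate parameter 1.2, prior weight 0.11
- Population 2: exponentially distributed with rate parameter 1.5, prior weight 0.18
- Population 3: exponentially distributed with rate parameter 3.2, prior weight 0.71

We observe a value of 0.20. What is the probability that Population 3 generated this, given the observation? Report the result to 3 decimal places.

0.798

By Bayes' theorem, P(k | x) = π_k f_k(x) / Σ_j π_j f_j(x).
Component likelihoods at x = 0.20:
  p_1 = 1.2·e^(−1.2·0.20) = 1.2·e^(−0.2400) = 0.943953
  p_2 = 1.5·e^(−1.5·0.20) = 1.5·e^(−0.3000) = 1.11123
  p_3 = 3.2·e^(−3.2·0.20) = 3.2·e^(−0.6400) = 1.68734
Unnormalised posteriors:
  π_1·p_1 = 0.11 × 0.943953 = 0.103835
  π_2·p_2 = 0.18 × 1.11123 = 0.200021
  π_3·p_3 = 0.71 × 1.68734 = 1.19801
Denominator: 0.103835 + 0.200021 + 1.19801 = 1.50186
P(Population 3 | 0.20) = 1.19801 / 1.50186 ≈ 0.798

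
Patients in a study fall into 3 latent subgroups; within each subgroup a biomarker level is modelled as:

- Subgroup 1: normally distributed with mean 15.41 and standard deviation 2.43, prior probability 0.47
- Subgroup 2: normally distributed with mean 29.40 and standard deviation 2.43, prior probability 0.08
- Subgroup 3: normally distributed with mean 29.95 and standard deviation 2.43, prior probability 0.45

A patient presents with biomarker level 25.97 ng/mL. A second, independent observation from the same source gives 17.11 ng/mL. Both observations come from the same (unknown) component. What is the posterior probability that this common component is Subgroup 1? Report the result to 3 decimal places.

P(component k | x) = π_k·f_k(x) / marginal(x), where marginal(x) = Σ_j π_j·f_j(x).
Since both observations come from the same component, the likelihood for component k is f_k(x₁)·f_k(x₂).
  p_1 = [1.30165e-05] × [0.128537] = 1.6731e-06
  p_2 = [0.0606262] × [4.57927e-07] = 2.77624e-08
  p_3 = [0.0429327] × [1.42077e-07] = 6.09974e-09
Weight by the priors:
  π_1·p_1 = 0.47 × 1.6731e-06 = 7.86355e-07
  π_2·p_2 = 0.08 × 2.77624e-08 = 2.22099e-09
  π_3·p_3 = 0.45 × 6.09974e-09 = 2.74488e-09
Normaliser: 7.86355e-07 + 2.22099e-09 + 2.74488e-09 = 7.91321e-07
P(Subgroup 1 | x₁,x₂) = 7.86355e-07 / 7.91321e-07 ≈ 0.994

0.994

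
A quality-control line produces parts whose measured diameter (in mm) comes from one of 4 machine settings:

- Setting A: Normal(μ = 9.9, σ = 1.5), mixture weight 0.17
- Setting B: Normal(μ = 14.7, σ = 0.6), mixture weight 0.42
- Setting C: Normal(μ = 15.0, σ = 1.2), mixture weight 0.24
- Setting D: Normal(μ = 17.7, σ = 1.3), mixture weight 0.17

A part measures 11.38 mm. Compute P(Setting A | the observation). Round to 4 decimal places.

0.9705

P(component k | x) = P(Z=k)·f_k(x) / marginal(x), where marginal(x) = Σ_j P(Z=j)·f_j(x).
Normal densities:
  L_A = (1/(1.5·√(2π)))·exp(−(11.38−9.9)²/(2·1.5²)) = 0.265962·exp(-0.48676) = 0.163465
  L_B = (1/(0.6·√(2π)))·exp(−(11.38−14.7)²/(2·0.6²)) = 0.664904·exp(-15.30889) = 1.49346e-07
  L_C = (1/(1.2·√(2π)))·exp(−(11.38−15.0)²/(2·1.2²)) = 0.332452·exp(-4.55014) = 0.0035126
  L_D = (1/(1.3·√(2π)))·exp(−(11.38−17.7)²/(2·1.3²)) = 0.306879·exp(-11.81728) = 2.26354e-06
Unnormalised posteriors:
  P(Z=A)·L_A = 0.17 × 0.163465 = 0.027789
  P(Z=B)·L_B = 0.42 × 1.49346e-07 = 6.27252e-08
  P(Z=C)·L_C = 0.24 × 0.0035126 = 0.000843024
  P(Z=D)·L_D = 0.17 × 2.26354e-06 = 3.84802e-07
Evidence: 0.027789 + 6.27252e-08 + 0.000843024 + 3.84802e-07 = 0.0286324
P(Setting A | 11.38 mm) ≈ 0.9705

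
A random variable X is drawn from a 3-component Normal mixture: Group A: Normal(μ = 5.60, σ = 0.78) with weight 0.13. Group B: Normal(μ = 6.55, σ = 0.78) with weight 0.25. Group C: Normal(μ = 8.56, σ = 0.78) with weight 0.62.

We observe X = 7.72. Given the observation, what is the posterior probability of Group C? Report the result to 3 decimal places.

Apply Bayes' rule: the posterior for each component is proportional to its prior times its likelihood at x.
Component likelihoods at x = 7.72:
  f_A = (1/(0.78·√(2π)))·exp(−(7.72−5.60)²/(2·0.78²)) = 0.511464·exp(-3.69362) = 0.0127261
  f_B = (1/(0.78·√(2π)))·exp(−(7.72−6.55)²/(2·0.78²)) = 0.511464·exp(-1.12500) = 0.166048
  f_C = (1/(0.78·√(2π)))·exp(−(7.72−8.56)²/(2·0.78²)) = 0.511464·exp(-0.57988) = 0.286402
Prior × likelihood for each component:
  π_A·f_A = 0.13 × 0.0127261 = 0.00165439
  π_B·f_B = 0.25 × 0.166048 = 0.041512
  π_C·f_C = 0.62 × 0.286402 = 0.177569
Normaliser: 0.00165439 + 0.041512 + 0.177569 = 0.220736
Responsibility of Group C: 0.177569 / 0.220736 ≈ 0.804

0.804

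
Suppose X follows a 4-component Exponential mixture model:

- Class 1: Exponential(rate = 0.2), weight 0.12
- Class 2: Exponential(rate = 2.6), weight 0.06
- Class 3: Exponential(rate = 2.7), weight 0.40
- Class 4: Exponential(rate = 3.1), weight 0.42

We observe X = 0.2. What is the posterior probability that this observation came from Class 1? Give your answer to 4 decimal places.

Apply Bayes' rule: the posterior for each component is proportional to its prior times its likelihood at x.
Component likelihoods at x = 0.2:
  L_1 = 0.2·e^(−0.2·0.2) = 0.2·e^(−0.0400) = 0.192158
  L_2 = 2.6·e^(−2.6·0.2) = 2.6·e^(−0.5200) = 1.54575
  L_3 = 2.7·e^(−2.7·0.2) = 2.7·e^(−0.5400) = 1.57342
  L_4 = 3.1·e^(−3.1·0.2) = 3.1·e^(−0.6200) = 1.66763
Unnormalised posteriors:
  P(Z=1)·L_1 = 0.12 × 0.192158 = 0.0230589
  P(Z=2)·L_2 = 0.06 × 1.54575 = 0.0927452
  P(Z=3)·L_3 = 0.40 × 1.57342 = 0.629368
  P(Z=4)·L_4 = 0.42 × 1.66763 = 0.700404
Denominator: 0.0230589 + 0.0927452 + 0.629368 + 0.700404 = 1.44558
P(Class 1 | data) ≈ 0.0160

0.0160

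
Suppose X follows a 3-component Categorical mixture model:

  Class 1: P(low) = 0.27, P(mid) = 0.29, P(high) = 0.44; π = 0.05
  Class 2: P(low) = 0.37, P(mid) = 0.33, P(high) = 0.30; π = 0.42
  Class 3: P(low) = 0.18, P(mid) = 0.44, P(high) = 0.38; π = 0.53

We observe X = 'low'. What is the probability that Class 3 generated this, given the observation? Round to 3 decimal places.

The responsibility of component k is P(Z=k) f_k(x) divided by Σ_j P(Z=j) f_j(x).
Component likelihoods at x = 'low':
  L_1 = P(low | comp) = 0.27
  L_2 = P(low | comp) = 0.37
  L_3 = P(low | comp) = 0.18
Weight by the priors:
  P(Z=1)·L_1 = 0.05 × 0.27 = 0.0135
  P(Z=2)·L_2 = 0.42 × 0.37 = 0.1554
  P(Z=3)·L_3 = 0.53 × 0.18 = 0.0954
Normaliser: 0.0135 + 0.1554 + 0.0954 = 0.2643
So the posterior for Class 3 is 0.0954 / 0.2643 ≈ 0.361.

0.361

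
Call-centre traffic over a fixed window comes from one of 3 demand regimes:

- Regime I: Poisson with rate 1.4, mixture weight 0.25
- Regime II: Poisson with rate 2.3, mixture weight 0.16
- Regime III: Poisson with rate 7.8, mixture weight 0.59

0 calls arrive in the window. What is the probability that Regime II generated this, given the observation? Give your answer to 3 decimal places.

0.206

P(component k | x) = π_k·f_k(x) / marginal(x), where marginal(x) = Σ_j π_j·f_j(x).
Evaluate each component's likelihood at the observed value:
  p_I = e^(−1.4)·1.4^0/0! = 0.246597
  p_II = e^(−2.3)·2.3^0/0! = 0.100259
  p_III = e^(−7.8)·7.8^0/0! = 0.000409735
Unnormalised posteriors:
  π_I·p_I = 0.25 × 0.246597 = 0.0616492
  π_II·p_II = 0.16 × 0.100259 = 0.0160414
  π_III·p_III = 0.59 × 0.000409735 = 0.000241744
Evidence: 0.0616492 + 0.0160414 + 0.000241744 = 0.0779324
P(Regime II | 0 calls) ≈ 0.206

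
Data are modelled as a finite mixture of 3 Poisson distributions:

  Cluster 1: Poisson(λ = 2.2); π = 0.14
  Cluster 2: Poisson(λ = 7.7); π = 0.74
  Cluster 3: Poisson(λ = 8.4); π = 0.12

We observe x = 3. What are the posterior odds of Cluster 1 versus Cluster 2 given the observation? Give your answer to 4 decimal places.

1.0797

The posterior odds equal the prior odds times the likelihood ratio: (π_i/π_j)·(f_i(x)/f_j(x)).
Poisson probabilities:
  p_1 = 0.196639
  p_2 = 0.0344551
  p_3 = 0.0222133
0.0275294 / 0.0254968 ≈ 1.0797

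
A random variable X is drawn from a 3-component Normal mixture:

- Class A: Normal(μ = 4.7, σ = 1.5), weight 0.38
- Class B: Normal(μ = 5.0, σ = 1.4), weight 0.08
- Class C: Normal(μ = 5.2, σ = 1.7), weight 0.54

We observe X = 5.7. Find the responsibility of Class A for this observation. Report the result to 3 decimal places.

0.364

P(component k | x) = π_k·f_k(x) / marginal(x), where marginal(x) = Σ_j π_j·f_j(x).
Evaluate each component's likelihood at the observed value:
  L_A = 0.212965
  L_B = 0.251475
  L_C = 0.224738
Prior × likelihood for each component:
  π_A·L_A = 0.38 × 0.212965 = 0.0809268
  π_B·L_B = 0.08 × 0.251475 = 0.020118
  π_C·L_C = 0.54 × 0.224738 = 0.121359
Marginal: 0.0809268 + 0.020118 + 0.121359 = 0.222403
P(Class A | x) ≈ 0.364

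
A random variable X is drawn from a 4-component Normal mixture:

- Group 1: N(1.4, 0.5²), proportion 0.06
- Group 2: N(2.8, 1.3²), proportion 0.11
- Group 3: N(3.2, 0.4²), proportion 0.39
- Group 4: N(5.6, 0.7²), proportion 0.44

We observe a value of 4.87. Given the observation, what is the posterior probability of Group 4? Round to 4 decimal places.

0.9383

The responsibility of component k is w_k f_k(x) divided by Σ_j w_j f_j(x).
Component likelihoods at x = 4.87:
  f_1 = (1/(0.5·√(2π)))·exp(−(4.87−1.4)²/(2·0.5²)) = 0.797885·exp(-24.08180) = 2.77554e-11
  f_2 = (1/(1.3·√(2π)))·exp(−(4.87−2.8)²/(2·1.3²)) = 0.306879·exp(-1.26772) = 0.0863778
  f_3 = (1/(0.4·√(2π)))·exp(−(4.87−3.2)²/(2·0.4²)) = 0.997356·exp(-8.71531) = 0.000163621
  f_4 = (1/(0.7·√(2π)))·exp(−(4.87−5.6)²/(2·0.7²)) = 0.569918·exp(-0.54378) = 0.330867
Prior × likelihood for each component:
  w_1·f_1 = 0.06 × 2.77554e-11 = 1.66532e-12
  w_2·f_2 = 0.11 × 0.0863778 = 0.00950156
  w_3·f_3 = 0.39 × 0.000163621 = 6.3812e-05
  w_4·f_4 = 0.44 × 0.330867 = 0.145581
Marginal: 1.66532e-12 + 0.00950156 + 6.3812e-05 + 0.145581 = 0.155147
P(Group 4 | data) ≈ 0.9383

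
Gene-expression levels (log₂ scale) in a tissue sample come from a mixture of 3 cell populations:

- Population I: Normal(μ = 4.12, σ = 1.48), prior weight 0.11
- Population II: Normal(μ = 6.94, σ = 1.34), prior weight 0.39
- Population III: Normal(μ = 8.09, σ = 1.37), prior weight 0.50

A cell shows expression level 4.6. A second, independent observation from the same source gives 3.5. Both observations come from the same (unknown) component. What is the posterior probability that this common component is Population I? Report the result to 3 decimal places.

0.961

By Bayes' theorem, P(k | x) = P(Z=k) f_k(x) / Σ_j P(Z=j) f_j(x).
Since both observations come from the same component, the likelihood for component k is f_k(x₁)·f_k(x₂).
  f_I = [(1/(1.48·√(2π)))·exp(−(4.6−4.12)²/(2·1.48²)) = 0.269556·exp(-0.05259) = 0.255745] × [0.246911] = 0.0631463
  f_II = [(1/(1.34·√(2π)))·exp(−(4.6−6.94)²/(2·1.34²)) = 0.297718·exp(-1.52473) = 0.0648074] × [0.011034] = 0.000715085
  f_III = [(1/(1.37·√(2π)))·exp(−(4.6−8.09)²/(2·1.37²)) = 0.291199·exp(-3.24474) = 0.0113506] × [0.00106347] = 1.20709e-05
Prior × likelihood for each component:
  P(Z=I)·f_I = 0.11 × 0.0631463 = 0.00694609
  P(Z=II)·f_II = 0.39 × 0.000715085 = 0.000278883
  P(Z=III)·f_III = 0.50 × 1.20709e-05 = 6.03547e-06
Marginal: 0.00694609 + 0.000278883 + 6.03547e-06 = 0.00723101
So the posterior for Population I is 0.00694609 / 0.00723101 ≈ 0.961.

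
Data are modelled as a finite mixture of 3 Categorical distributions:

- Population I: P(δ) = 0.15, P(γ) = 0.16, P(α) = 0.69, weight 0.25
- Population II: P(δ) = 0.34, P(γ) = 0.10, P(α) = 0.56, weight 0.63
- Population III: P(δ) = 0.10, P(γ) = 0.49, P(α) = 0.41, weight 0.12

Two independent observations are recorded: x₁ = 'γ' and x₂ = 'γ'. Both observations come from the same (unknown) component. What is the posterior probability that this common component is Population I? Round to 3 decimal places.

Posterior ∝ prior × likelihood, so P(k | x) ∝ π_k f_k(x); normalise over all components.
Since both observations come from the same component, the likelihood for component k is f_k(x₁)·f_k(x₂).
  L_I = [P(γ | comp) = 0.16] × [0.16] = 0.0256
  L_II = [P(γ | comp) = 0.10] × [0.1] = 0.01
  L_III = [P(γ | comp) = 0.49] × [0.49] = 0.2401
Unnormalised posteriors:
  π_I·L_I = 0.25 × 0.0256 = 0.0064
  π_II·L_II = 0.63 × 0.01 = 0.0063
  π_III·L_III = 0.12 × 0.2401 = 0.028812
Sum: 0.0064 + 0.0063 + 0.028812 = 0.041512
P(Population I | x₁,x₂) ≈ 0.154

0.154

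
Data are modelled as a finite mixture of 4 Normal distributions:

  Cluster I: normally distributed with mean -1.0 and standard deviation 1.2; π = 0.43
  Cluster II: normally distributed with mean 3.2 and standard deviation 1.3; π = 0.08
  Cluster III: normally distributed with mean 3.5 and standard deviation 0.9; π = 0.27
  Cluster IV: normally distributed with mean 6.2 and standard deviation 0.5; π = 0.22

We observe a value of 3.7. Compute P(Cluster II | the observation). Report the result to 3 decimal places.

By Bayes' theorem, P(k | x) = P(Z=k) f_k(x) / Σ_j P(Z=j) f_j(x).
Normal densities:
  f_I = (1/(1.2·√(2π)))·exp(−(3.7−-1.0)²/(2·1.2²)) = 0.332452·exp(-7.67014) = 0.000155106
  f_II = (1/(1.3·√(2π)))·exp(−(3.7−3.2)²/(2·1.3²)) = 0.306879·exp(-0.07396) = 0.285
  f_III = (1/(0.9·√(2π)))·exp(−(3.7−3.5)²/(2·0.9²)) = 0.443269·exp(-0.02469) = 0.432458
  f_IV = (1/(0.5·√(2π)))·exp(−(3.7−6.2)²/(2·0.5²)) = 0.797885·exp(-12.50000) = 2.97344e-06
Unnormalised posteriors:
  P(Z=I)·f_I = 0.43 × 0.000155106 = 6.66958e-05
  P(Z=II)·f_II = 0.08 × 0.285 = 0.0228
  P(Z=III)·f_III = 0.27 × 0.432458 = 0.116764
  P(Z=IV)·f_IV = 0.22 × 2.97344e-06 = 6.54157e-07
Evidence: 6.66958e-05 + 0.0228 + 0.116764 + 6.54157e-07 = 0.139631
P(Cluster II | the observation) ≈ 0.163

0.163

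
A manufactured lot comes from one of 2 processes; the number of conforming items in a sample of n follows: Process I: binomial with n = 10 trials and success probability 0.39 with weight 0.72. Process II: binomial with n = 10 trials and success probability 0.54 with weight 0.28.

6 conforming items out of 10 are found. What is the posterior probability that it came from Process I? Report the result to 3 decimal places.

0.530

The responsibility of component k is w_k f_k(x) divided by Σ_j w_j f_j(x).
Evaluate each component's likelihood at the observed value:
  L_I = 0.102312
  L_II = 0.233138
Unnormalised posteriors:
  w_I·L_I = 0.72 × 0.102312 = 0.0736646
  w_II·L_II = 0.28 × 0.233138 = 0.0652787
Marginal: 0.0736646 + 0.0652787 = 0.138943
So the posterior for Process I is 0.0736646 / 0.138943 ≈ 0.530.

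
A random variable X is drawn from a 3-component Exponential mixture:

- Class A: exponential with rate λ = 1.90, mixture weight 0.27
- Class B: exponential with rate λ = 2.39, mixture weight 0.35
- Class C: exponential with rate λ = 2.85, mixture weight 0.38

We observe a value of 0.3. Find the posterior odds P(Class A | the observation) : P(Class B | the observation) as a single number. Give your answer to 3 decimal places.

Since P(k|x) ∝ P(Z=k) f_k(x), the posterior odds are P(Z=i) f_i(x) / (P(Z=j) f_j(x)).
Exponential densities:
  f_A = 1.0745
  f_B = 1.16683
  f_C = 1.21206
0.290115 / 0.408392 ≈ 0.710

0.710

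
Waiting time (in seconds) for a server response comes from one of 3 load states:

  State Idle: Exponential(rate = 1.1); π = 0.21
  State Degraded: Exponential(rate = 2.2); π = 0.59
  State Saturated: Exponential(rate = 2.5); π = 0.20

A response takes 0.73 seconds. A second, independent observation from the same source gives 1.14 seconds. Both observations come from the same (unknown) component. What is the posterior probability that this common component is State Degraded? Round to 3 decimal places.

0.514

Apply Bayes' rule: the posterior for each component is proportional to its prior times its likelihood at x.
Since both observations come from the same component, the likelihood for component k is f_k(x₁)·f_k(x₂).
  L_Idle = [1.1·e^(−1.1·0.73) = 1.1·e^(−0.8030) = 0.492781] × [0.313897] = 0.154683
  L_Degraded = [2.2·e^(−2.2·0.73) = 2.2·e^(−1.6060) = 0.441515] × [0.179148] = 0.0790966
  L_Saturated = [2.5·e^(−2.5·0.73) = 2.5·e^(−1.8250) = 0.403044] × [0.144611] = 0.0582845
Multiply by the mixture weights:
  π_Idle·L_Idle = 0.21 × 0.154683 = 0.0324834
  π_Degraded·L_Degraded = 0.59 × 0.0790966 = 0.046667
  π_Saturated·L_Saturated = 0.20 × 0.0582845 = 0.0116569
Denominator: 0.0324834 + 0.046667 + 0.0116569 = 0.0908073
Responsibility of State Degraded: 0.046667 / 0.0908073 ≈ 0.514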